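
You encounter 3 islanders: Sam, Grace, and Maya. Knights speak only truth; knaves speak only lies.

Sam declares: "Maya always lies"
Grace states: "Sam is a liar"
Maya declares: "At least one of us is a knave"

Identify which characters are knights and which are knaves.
Sam is a knave.
Grace is a knight.
Maya is a knight.

Verification:
- Sam (knave) says "Maya always lies" - this is FALSE (a lie) because Maya is a knight.
- Grace (knight) says "Sam is a liar" - this is TRUE because Sam is a knave.
- Maya (knight) says "At least one of us is a knave" - this is TRUE because Sam is a knave.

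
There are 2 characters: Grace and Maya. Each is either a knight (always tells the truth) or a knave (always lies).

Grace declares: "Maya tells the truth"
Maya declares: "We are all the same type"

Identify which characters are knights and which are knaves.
Grace is a knight.
Maya is a knight.

Verification:
- Grace (knight) says "Maya tells the truth" - this is TRUE because Maya is a knight.
- Maya (knight) says "We are all the same type" - this is TRUE because Grace and Maya are knights.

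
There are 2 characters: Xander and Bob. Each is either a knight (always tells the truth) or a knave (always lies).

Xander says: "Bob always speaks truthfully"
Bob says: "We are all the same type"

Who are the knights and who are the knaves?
Xander is a knight.
Bob is a knight.

Verification:
- Xander (knight) says "Bob always speaks truthfully" - this is TRUE because Bob is a knight.
- Bob (knight) says "We are all the same type" - this is TRUE because Xander and Bob are knights.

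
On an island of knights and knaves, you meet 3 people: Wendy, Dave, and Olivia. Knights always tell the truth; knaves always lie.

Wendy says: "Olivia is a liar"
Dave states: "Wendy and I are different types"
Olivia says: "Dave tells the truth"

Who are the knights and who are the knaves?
Wendy is a knave.
Dave is a knight.
Olivia is a knight.

Verification:
- Wendy (knave) says "Olivia is a liar" - this is FALSE (a lie) because Olivia is a knight.
- Dave (knight) says "Wendy and I are different types" - this is TRUE because Dave is a knight and Wendy is a knave.
- Olivia (knight) says "Dave tells the truth" - this is TRUE because Dave is a knight.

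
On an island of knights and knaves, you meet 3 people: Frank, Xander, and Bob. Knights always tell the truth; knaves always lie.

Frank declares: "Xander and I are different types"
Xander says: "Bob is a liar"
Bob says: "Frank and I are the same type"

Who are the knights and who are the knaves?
Frank is a knight.
Xander is a knave.
Bob is a knight.

Verification:
- Frank (knight) says "Xander and I are different types" - this is TRUE because Frank is a knight and Xander is a knave.
- Xander (knave) says "Bob is a liar" - this is FALSE (a lie) because Bob is a knight.
- Bob (knight) says "Frank and I are the same type" - this is TRUE because Bob is a knight and Frank is a knight.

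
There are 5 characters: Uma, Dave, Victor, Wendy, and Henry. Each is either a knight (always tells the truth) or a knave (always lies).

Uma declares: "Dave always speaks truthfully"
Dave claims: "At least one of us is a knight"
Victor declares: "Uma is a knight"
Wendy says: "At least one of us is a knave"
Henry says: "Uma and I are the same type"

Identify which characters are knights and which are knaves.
Uma is a knight.
Dave is a knight.
Victor is a knight.
Wendy is a knight.
Henry is a knave.

Verification:
- Uma (knight) says "Dave always speaks truthfully" - this is TRUE because Dave is a knight.
- Dave (knight) says "At least one of us is a knight" - this is TRUE because Uma, Dave, Victor, and Wendy are knights.
- Victor (knight) says "Uma is a knight" - this is TRUE because Uma is a knight.
- Wendy (knight) says "At least one of us is a knave" - this is TRUE because Henry is a knave.
- Henry (knave) says "Uma and I are the same type" - this is FALSE (a lie) because Henry is a knave and Uma is a knight.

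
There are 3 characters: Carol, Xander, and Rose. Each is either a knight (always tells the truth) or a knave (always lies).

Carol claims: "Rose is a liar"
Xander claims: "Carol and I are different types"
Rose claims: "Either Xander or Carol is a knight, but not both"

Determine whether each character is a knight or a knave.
Carol is a knave.
Xander is a knight.
Rose is a knight.

Verification:
- Carol (knave) says "Rose is a liar" - this is FALSE (a lie) because Rose is a knight.
- Xander (knight) says "Carol and I are different types" - this is TRUE because Xander is a knight and Carol is a knave.
- Rose (knight) says "Either Xander or Carol is a knight, but not both" - this is TRUE because Xander is a knight and Carol is a knave.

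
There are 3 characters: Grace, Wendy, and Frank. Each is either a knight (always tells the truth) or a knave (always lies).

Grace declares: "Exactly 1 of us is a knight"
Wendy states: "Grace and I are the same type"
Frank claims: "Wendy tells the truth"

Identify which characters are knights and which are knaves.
Grace is a knight.
Wendy is a knave.
Frank is a knave.

Verification:
- Grace (knight) says "Exactly 1 of us is a knight" - this is TRUE because there are 1 knights.
- Wendy (knave) says "Grace and I are the same type" - this is FALSE (a lie) because Wendy is a knave and Grace is a knight.
- Frank (knave) says "Wendy tells the truth" - this is FALSE (a lie) because Wendy is a knave.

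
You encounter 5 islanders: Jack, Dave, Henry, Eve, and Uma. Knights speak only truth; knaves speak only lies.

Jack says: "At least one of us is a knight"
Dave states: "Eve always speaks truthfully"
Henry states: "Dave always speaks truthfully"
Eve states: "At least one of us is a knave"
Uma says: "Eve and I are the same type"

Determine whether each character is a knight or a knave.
Jack is a knight.
Dave is a knight.
Henry is a knight.
Eve is a knight.
Uma is a knave.

Verification:
- Jack (knight) says "At least one of us is a knight" - this is TRUE because Jack, Dave, Henry, and Eve are knights.
- Dave (knight) says "Eve always speaks truthfully" - this is TRUE because Eve is a knight.
- Henry (knight) says "Dave always speaks truthfully" - this is TRUE because Dave is a knight.
- Eve (knight) says "At least one of us is a knave" - this is TRUE because Uma is a knave.
- Uma (knave) says "Eve and I are the same type" - this is FALSE (a lie) because Uma is a knave and Eve is a knight.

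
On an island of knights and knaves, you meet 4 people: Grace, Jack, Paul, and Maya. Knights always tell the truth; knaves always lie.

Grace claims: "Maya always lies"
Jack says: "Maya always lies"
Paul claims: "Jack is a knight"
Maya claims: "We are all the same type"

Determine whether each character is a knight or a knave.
Grace is a knight.
Jack is a knight.
Paul is a knight.
Maya is a knave.

Verification:
- Grace (knight) says "Maya always lies" - this is TRUE because Maya is a knave.
- Jack (knight) says "Maya always lies" - this is TRUE because Maya is a knave.
- Paul (knight) says "Jack is a knight" - this is TRUE because Jack is a knight.
- Maya (knave) says "We are all the same type" - this is FALSE (a lie) because Grace, Jack, and Paul are knights and Maya is a knave.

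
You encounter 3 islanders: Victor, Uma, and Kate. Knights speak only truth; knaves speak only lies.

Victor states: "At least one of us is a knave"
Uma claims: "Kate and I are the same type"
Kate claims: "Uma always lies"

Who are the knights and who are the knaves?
Victor is a knight.
Uma is a knave.
Kate is a knight.

Verification:
- Victor (knight) says "At least one of us is a knave" - this is TRUE because Uma is a knave.
- Uma (knave) says "Kate and I are the same type" - this is FALSE (a lie) because Uma is a knave and Kate is a knight.
- Kate (knight) says "Uma always lies" - this is TRUE because Uma is a knave.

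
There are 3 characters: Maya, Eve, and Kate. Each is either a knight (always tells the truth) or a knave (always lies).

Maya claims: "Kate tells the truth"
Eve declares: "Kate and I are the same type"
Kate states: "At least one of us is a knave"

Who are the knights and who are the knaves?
Maya is a knight.
Eve is a knave.
Kate is a knight.

Verification:
- Maya (knight) says "Kate tells the truth" - this is TRUE because Kate is a knight.
- Eve (knave) says "Kate and I are the same type" - this is FALSE (a lie) because Eve is a knave and Kate is a knight.
- Kate (knight) says "At least one of us is a knave" - this is TRUE because Eve is a knave.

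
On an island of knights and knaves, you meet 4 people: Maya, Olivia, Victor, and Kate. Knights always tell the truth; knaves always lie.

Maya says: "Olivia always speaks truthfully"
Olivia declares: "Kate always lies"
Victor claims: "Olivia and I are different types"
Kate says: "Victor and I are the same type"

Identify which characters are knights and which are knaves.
Maya is a knave.
Olivia is a knave.
Victor is a knight.
Kate is a knight.

Verification:
- Maya (knave) says "Olivia always speaks truthfully" - this is FALSE (a lie) because Olivia is a knave.
- Olivia (knave) says "Kate always lies" - this is FALSE (a lie) because Kate is a knight.
- Victor (knight) says "Olivia and I are different types" - this is TRUE because Victor is a knight and Olivia is a knave.
- Kate (knight) says "Victor and I are the same type" - this is TRUE because Kate is a knight and Victor is a knight.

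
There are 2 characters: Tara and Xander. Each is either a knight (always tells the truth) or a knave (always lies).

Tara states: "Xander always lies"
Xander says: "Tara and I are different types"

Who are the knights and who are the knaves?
Tara is a knave.
Xander is a knight.

Verification:
- Tara (knave) says "Xander always lies" - this is FALSE (a lie) because Xander is a knight.
- Xander (knight) says "Tara and I are different types" - this is TRUE because Xander is a knight and Tara is a knave.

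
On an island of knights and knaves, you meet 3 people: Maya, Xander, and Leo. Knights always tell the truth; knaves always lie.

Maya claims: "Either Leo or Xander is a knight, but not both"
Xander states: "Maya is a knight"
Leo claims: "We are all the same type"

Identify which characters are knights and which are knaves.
Maya is a knight.
Xander is a knight.
Leo is a knave.

Verification:
- Maya (knight) says "Either Leo or Xander is a knight, but not both" - this is TRUE because Leo is a knave and Xander is a knight.
- Xander (knight) says "Maya is a knight" - this is TRUE because Maya is a knight.
- Leo (knave) says "We are all the same type" - this is FALSE (a lie) because Maya and Xander are knights and Leo is a knave.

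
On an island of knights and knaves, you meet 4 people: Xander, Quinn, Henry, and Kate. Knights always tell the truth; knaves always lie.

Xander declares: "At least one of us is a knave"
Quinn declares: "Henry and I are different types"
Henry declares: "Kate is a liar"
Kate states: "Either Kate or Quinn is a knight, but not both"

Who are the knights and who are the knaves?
Xander is a knight.
Quinn is a knave.
Henry is a knave.
Kate is a knight.

Verification:
- Xander (knight) says "At least one of us is a knave" - this is TRUE because Quinn and Henry are knaves.
- Quinn (knave) says "Henry and I are different types" - this is FALSE (a lie) because Quinn is a knave and Henry is a knave.
- Henry (knave) says "Kate is a liar" - this is FALSE (a lie) because Kate is a knight.
- Kate (knight) says "Either Kate or Quinn is a knight, but not both" - this is TRUE because Kate is a knight and Quinn is a knave.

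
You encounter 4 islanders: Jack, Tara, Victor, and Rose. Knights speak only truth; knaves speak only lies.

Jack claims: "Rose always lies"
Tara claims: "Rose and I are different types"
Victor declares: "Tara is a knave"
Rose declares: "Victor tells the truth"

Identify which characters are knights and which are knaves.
Jack is a knight.
Tara is a knight.
Victor is a knave.
Rose is a knave.

Verification:
- Jack (knight) says "Rose always lies" - this is TRUE because Rose is a knave.
- Tara (knight) says "Rose and I are different types" - this is TRUE because Tara is a knight and Rose is a knave.
- Victor (knave) says "Tara is a knave" - this is FALSE (a lie) because Tara is a knight.
- Rose (knave) says "Victor tells the truth" - this is FALSE (a lie) because Victor is a knave.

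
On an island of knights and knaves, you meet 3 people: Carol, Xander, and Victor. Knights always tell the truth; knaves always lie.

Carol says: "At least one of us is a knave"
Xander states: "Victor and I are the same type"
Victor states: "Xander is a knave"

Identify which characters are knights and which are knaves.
Carol is a knight.
Xander is a knave.
Victor is a knight.

Verification:
- Carol (knight) says "At least one of us is a knave" - this is TRUE because Xander is a knave.
- Xander (knave) says "Victor and I are the same type" - this is FALSE (a lie) because Xander is a knave and Victor is a knight.
- Victor (knight) says "Xander is a knave" - this is TRUE because Xander is a knave.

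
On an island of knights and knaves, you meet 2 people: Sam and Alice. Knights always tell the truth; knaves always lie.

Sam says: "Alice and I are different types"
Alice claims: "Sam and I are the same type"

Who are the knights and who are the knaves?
Sam is a knight.
Alice is a knave.

Verification:
- Sam (knight) says "Alice and I are different types" - this is TRUE because Sam is a knight and Alice is a knave.
- Alice (knave) says "Sam and I are the same type" - this is FALSE (a lie) because Alice is a knave and Sam is a knight.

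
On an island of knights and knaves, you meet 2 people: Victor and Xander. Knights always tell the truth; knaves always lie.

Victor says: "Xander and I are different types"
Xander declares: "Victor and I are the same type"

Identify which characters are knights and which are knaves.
Victor is a knight.
Xander is a knave.

Verification:
- Victor (knight) says "Xander and I are different types" - this is TRUE because Victor is a knight and Xander is a knave.
- Xander (knave) says "Victor and I are the same type" - this is FALSE (a lie) because Xander is a knave and Victor is a knight.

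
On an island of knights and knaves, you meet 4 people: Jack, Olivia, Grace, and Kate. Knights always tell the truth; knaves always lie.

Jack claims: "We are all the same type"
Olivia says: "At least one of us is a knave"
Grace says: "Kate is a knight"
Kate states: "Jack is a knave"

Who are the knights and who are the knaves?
Jack is a knave.
Olivia is a knight.
Grace is a knight.
Kate is a knight.

Verification:
- Jack (knave) says "We are all the same type" - this is FALSE (a lie) because Olivia, Grace, and Kate are knights and Jack is a knave.
- Olivia (knight) says "At least one of us is a knave" - this is TRUE because Jack is a knave.
- Grace (knight) says "Kate is a knight" - this is TRUE because Kate is a knight.
- Kate (knight) says "Jack is a knave" - this is TRUE because Jack is a knave.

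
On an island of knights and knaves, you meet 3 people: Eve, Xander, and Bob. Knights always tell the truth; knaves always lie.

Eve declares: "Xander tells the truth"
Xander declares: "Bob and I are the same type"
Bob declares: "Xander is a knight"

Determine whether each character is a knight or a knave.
Eve is a knight.
Xander is a knight.
Bob is a knight.

Verification:
- Eve (knight) says "Xander tells the truth" - this is TRUE because Xander is a knight.
- Xander (knight) says "Bob and I are the same type" - this is TRUE because Xander is a knight and Bob is a knight.
- Bob (knight) says "Xander is a knight" - this is TRUE because Xander is a knight.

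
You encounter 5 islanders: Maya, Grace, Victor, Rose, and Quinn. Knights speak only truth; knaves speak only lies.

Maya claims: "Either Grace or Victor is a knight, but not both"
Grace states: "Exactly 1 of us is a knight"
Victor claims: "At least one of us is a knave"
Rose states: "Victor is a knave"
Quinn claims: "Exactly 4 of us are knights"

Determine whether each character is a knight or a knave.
Maya is a knight.
Grace is a knave.
Victor is a knight.
Rose is a knave.
Quinn is a knave.

Verification:
- Maya (knight) says "Either Grace or Victor is a knight, but not both" - this is TRUE because Grace is a knave and Victor is a knight.
- Grace (knave) says "Exactly 1 of us is a knight" - this is FALSE (a lie) because there are 2 knights.
- Victor (knight) says "At least one of us is a knave" - this is TRUE because Grace, Rose, and Quinn are knaves.
- Rose (knave) says "Victor is a knave" - this is FALSE (a lie) because Victor is a knight.
- Quinn (knave) says "Exactly 4 of us are knights" - this is FALSE (a lie) because there are 2 knights.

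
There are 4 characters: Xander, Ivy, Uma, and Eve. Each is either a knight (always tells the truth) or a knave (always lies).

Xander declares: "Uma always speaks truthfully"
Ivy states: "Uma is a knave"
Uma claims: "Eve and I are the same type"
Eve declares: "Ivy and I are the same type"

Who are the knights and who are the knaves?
Xander is a knave.
Ivy is a knight.
Uma is a knave.
Eve is a knight.

Verification:
- Xander (knave) says "Uma always speaks truthfully" - this is FALSE (a lie) because Uma is a knave.
- Ivy (knight) says "Uma is a knave" - this is TRUE because Uma is a knave.
- Uma (knave) says "Eve and I are the same type" - this is FALSE (a lie) because Uma is a knave and Eve is a knight.
- Eve (knight) says "Ivy and I are the same type" - this is TRUE because Eve is a knight and Ivy is a knight.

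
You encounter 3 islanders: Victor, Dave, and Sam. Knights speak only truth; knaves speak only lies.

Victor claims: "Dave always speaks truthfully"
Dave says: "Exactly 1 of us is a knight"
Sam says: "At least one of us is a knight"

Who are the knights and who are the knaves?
Victor is a knave.
Dave is a knave.
Sam is a knave.

Verification:
- Victor (knave) says "Dave always speaks truthfully" - this is FALSE (a lie) because Dave is a knave.
- Dave (knave) says "Exactly 1 of us is a knight" - this is FALSE (a lie) because there are 0 knights.
- Sam (knave) says "At least one of us is a knight" - this is FALSE (a lie) because no one is a knight.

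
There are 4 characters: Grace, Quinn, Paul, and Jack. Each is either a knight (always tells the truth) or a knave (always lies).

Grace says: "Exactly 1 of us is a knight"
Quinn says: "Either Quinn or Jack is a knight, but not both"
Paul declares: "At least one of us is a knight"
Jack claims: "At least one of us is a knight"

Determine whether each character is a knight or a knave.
Grace is a knave.
Quinn is a knave.
Paul is a knave.
Jack is a knave.

Verification:
- Grace (knave) says "Exactly 1 of us is a knight" - this is FALSE (a lie) because there are 0 knights.
- Quinn (knave) says "Either Quinn or Jack is a knight, but not both" - this is FALSE (a lie) because Quinn is a knave and Jack is a knave.
- Paul (knave) says "At least one of us is a knight" - this is FALSE (a lie) because no one is a knight.
- Jack (knave) says "At least one of us is a knight" - this is FALSE (a lie) because no one is a knight.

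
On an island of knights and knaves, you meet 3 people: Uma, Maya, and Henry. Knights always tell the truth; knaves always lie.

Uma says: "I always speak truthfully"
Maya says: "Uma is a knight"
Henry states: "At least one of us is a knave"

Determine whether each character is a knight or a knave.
Uma is a knave.
Maya is a knave.
Henry is a knight.

Verification:
- Uma (knave) says "I always speak truthfully" - this is FALSE (a lie) because Uma is a knave.
- Maya (knave) says "Uma is a knight" - this is FALSE (a lie) because Uma is a knave.
- Henry (knight) says "At least one of us is a knave" - this is TRUE because Uma and Maya are knaves.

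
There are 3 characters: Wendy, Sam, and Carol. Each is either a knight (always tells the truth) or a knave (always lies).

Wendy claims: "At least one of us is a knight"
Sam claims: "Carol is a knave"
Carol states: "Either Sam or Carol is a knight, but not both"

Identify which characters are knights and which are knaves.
Wendy is a knight.
Sam is a knave.
Carol is a knight.

Verification:
- Wendy (knight) says "At least one of us is a knight" - this is TRUE because Wendy and Carol are knights.
- Sam (knave) says "Carol is a knave" - this is FALSE (a lie) because Carol is a knight.
- Carol (knight) says "Either Sam or Carol is a knight, but not both" - this is TRUE because Sam is a knave and Carol is a knight.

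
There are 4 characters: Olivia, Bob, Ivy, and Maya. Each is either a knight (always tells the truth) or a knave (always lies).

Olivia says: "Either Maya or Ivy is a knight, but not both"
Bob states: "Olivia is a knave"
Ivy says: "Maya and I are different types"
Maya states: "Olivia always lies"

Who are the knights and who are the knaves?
Olivia is a knight.
Bob is a knave.
Ivy is a knight.
Maya is a knave.

Verification:
- Olivia (knight) says "Either Maya or Ivy is a knight, but not both" - this is TRUE because Maya is a knave and Ivy is a knight.
- Bob (knave) says "Olivia is a knave" - this is FALSE (a lie) because Olivia is a knight.
- Ivy (knight) says "Maya and I are different types" - this is TRUE because Ivy is a knight and Maya is a knave.
- Maya (knave) says "Olivia always lies" - this is FALSE (a lie) because Olivia is a knight.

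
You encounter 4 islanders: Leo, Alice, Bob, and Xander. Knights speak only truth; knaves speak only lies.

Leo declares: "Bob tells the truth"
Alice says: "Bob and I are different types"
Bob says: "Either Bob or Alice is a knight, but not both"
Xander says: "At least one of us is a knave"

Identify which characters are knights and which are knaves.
Leo is a knave.
Alice is a knave.
Bob is a knave.
Xander is a knight.

Verification:
- Leo (knave) says "Bob tells the truth" - this is FALSE (a lie) because Bob is a knave.
- Alice (knave) says "Bob and I are different types" - this is FALSE (a lie) because Alice is a knave and Bob is a knave.
- Bob (knave) says "Either Bob or Alice is a knight, but not both" - this is FALSE (a lie) because Bob is a knave and Alice is a knave.
- Xander (knight) says "At least one of us is a knave" - this is TRUE because Leo, Alice, and Bob are knaves.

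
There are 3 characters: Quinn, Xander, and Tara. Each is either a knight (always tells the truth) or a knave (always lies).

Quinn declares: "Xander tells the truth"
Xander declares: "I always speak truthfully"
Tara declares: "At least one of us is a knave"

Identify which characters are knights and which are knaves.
Quinn is a knave.
Xander is a knave.
Tara is a knight.

Verification:
- Quinn (knave) says "Xander tells the truth" - this is FALSE (a lie) because Xander is a knave.
- Xander (knave) says "I always speak truthfully" - this is FALSE (a lie) because Xander is a knave.
- Tara (knight) says "At least one of us is a knave" - this is TRUE because Quinn and Xander are knaves.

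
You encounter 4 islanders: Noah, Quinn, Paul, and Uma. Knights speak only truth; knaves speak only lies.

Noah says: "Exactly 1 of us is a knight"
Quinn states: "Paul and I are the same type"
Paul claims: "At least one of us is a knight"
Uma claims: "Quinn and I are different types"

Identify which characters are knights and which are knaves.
Noah is a knave.
Quinn is a knave.
Paul is a knight.
Uma is a knight.

Verification:
- Noah (knave) says "Exactly 1 of us is a knight" - this is FALSE (a lie) because there are 2 knights.
- Quinn (knave) says "Paul and I are the same type" - this is FALSE (a lie) because Quinn is a knave and Paul is a knight.
- Paul (knight) says "At least one of us is a knight" - this is TRUE because Paul and Uma are knights.
- Uma (knight) says "Quinn and I are different types" - this is TRUE because Uma is a knight and Quinn is a knave.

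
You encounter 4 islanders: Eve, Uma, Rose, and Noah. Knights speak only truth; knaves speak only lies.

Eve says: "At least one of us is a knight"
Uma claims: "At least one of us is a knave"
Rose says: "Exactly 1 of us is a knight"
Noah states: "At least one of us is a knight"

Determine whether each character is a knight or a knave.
Eve is a knight.
Uma is a knight.
Rose is a knave.
Noah is a knight.

Verification:
- Eve (knight) says "At least one of us is a knight" - this is TRUE because Eve, Uma, and Noah are knights.
- Uma (knight) says "At least one of us is a knave" - this is TRUE because Rose is a knave.
- Rose (knave) says "Exactly 1 of us is a knight" - this is FALSE (a lie) because there are 3 knights.
- Noah (knight) says "At least one of us is a knight" - this is TRUE because Eve, Uma, and Noah are knights.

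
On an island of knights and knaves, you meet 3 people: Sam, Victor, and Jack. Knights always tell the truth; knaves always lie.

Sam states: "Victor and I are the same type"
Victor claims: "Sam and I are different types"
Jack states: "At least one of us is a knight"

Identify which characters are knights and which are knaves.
Sam is a knave.
Victor is a knight.
Jack is a knight.

Verification:
- Sam (knave) says "Victor and I are the same type" - this is FALSE (a lie) because Sam is a knave and Victor is a knight.
- Victor (knight) says "Sam and I are different types" - this is TRUE because Victor is a knight and Sam is a knave.
- Jack (knight) says "At least one of us is a knight" - this is TRUE because Victor and Jack are knights.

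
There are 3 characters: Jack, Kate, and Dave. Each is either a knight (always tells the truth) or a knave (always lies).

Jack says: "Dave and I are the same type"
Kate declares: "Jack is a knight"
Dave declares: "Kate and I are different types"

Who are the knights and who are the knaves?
Jack is a knave.
Kate is a knave.
Dave is a knight.

Verification:
- Jack (knave) says "Dave and I are the same type" - this is FALSE (a lie) because Jack is a knave and Dave is a knight.
- Kate (knave) says "Jack is a knight" - this is FALSE (a lie) because Jack is a knave.
- Dave (knight) says "Kate and I are different types" - this is TRUE because Dave is a knight and Kate is a knave.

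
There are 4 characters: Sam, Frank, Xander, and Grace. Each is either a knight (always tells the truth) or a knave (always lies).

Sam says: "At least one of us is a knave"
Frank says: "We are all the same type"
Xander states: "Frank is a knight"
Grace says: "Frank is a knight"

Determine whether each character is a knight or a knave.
Sam is a knight.
Frank is a knave.
Xander is a knave.
Grace is a knave.

Verification:
- Sam (knight) says "At least one of us is a knave" - this is TRUE because Frank, Xander, and Grace are knaves.
- Frank (knave) says "We are all the same type" - this is FALSE (a lie) because Sam is a knight and Frank, Xander, and Grace are knaves.
- Xander (knave) says "Frank is a knight" - this is FALSE (a lie) because Frank is a knave.
- Grace (knave) says "Frank is a knight" - this is FALSE (a lie) because Frank is a knave.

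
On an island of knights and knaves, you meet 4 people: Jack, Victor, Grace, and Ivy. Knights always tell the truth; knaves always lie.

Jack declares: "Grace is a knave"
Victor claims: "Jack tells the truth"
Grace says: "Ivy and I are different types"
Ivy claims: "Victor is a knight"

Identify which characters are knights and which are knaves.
Jack is a knave.
Victor is a knave.
Grace is a knight.
Ivy is a knave.

Verification:
- Jack (knave) says "Grace is a knave" - this is FALSE (a lie) because Grace is a knight.
- Victor (knave) says "Jack tells the truth" - this is FALSE (a lie) because Jack is a knave.
- Grace (knight) says "Ivy and I are different types" - this is TRUE because Grace is a knight and Ivy is a knave.
- Ivy (knave) says "Victor is a knight" - this is FALSE (a lie) because Victor is a knave.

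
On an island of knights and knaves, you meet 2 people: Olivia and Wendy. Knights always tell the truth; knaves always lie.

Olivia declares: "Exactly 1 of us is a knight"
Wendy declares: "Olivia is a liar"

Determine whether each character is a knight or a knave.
Olivia is a knight.
Wendy is a knave.

Verification:
- Olivia (knight) says "Exactly 1 of us is a knight" - this is TRUE because there are 1 knights.
- Wendy (knave) says "Olivia is a liar" - this is FALSE (a lie) because Olivia is a knight.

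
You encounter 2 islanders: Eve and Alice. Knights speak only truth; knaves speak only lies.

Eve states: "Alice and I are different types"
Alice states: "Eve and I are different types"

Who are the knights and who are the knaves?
Eve is a knave.
Alice is a knave.

Verification:
- Eve (knave) says "Alice and I are different types" - this is FALSE (a lie) because Eve is a knave and Alice is a knave.
- Alice (knave) says "Eve and I are different types" - this is FALSE (a lie) because Alice is a knave and Eve is a knave.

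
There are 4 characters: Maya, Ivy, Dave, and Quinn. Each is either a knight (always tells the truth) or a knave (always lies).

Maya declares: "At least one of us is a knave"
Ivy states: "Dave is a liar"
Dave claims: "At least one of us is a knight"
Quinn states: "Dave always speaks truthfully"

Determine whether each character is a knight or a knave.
Maya is a knight.
Ivy is a knave.
Dave is a knight.
Quinn is a knight.

Verification:
- Maya (knight) says "At least one of us is a knave" - this is TRUE because Ivy is a knave.
- Ivy (knave) says "Dave is a liar" - this is FALSE (a lie) because Dave is a knight.
- Dave (knight) says "At least one of us is a knight" - this is TRUE because Maya, Dave, and Quinn are knights.
- Quinn (knight) says "Dave always speaks truthfully" - this is TRUE because Dave is a knight.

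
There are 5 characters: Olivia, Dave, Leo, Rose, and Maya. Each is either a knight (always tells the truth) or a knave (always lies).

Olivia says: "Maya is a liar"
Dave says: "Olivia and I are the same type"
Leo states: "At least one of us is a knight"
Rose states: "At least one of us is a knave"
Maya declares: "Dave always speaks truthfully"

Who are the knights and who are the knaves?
Olivia is a knight.
Dave is a knave.
Leo is a knight.
Rose is a knight.
Maya is a knave.

Verification:
- Olivia (knight) says "Maya is a liar" - this is TRUE because Maya is a knave.
- Dave (knave) says "Olivia and I are the same type" - this is FALSE (a lie) because Dave is a knave and Olivia is a knight.
- Leo (knight) says "At least one of us is a knight" - this is TRUE because Olivia, Leo, and Rose are knights.
- Rose (knight) says "At least one of us is a knave" - this is TRUE because Dave and Maya are knaves.
- Maya (knave) says "Dave always speaks truthfully" - this is FALSE (a lie) because Dave is a knave.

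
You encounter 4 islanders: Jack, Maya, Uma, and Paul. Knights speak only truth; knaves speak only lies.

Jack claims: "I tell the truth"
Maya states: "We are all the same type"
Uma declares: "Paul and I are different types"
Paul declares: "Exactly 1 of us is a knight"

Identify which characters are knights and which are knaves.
Jack is a knight.
Maya is a knave.
Uma is a knight.
Paul is a knave.

Verification:
- Jack (knight) says "I tell the truth" - this is TRUE because Jack is a knight.
- Maya (knave) says "We are all the same type" - this is FALSE (a lie) because Jack and Uma are knights and Maya and Paul are knaves.
- Uma (knight) says "Paul and I are different types" - this is TRUE because Uma is a knight and Paul is a knave.
- Paul (knave) says "Exactly 1 of us is a knight" - this is FALSE (a lie) because there are 2 knights.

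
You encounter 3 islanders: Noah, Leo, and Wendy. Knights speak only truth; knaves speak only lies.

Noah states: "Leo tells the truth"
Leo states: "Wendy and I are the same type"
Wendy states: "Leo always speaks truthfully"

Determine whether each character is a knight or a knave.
Noah is a knight.
Leo is a knight.
Wendy is a knight.

Verification:
- Noah (knight) says "Leo tells the truth" - this is TRUE because Leo is a knight.
- Leo (knight) says "Wendy and I are the same type" - this is TRUE because Leo is a knight and Wendy is a knight.
- Wendy (knight) says "Leo always speaks truthfully" - this is TRUE because Leo is a knight.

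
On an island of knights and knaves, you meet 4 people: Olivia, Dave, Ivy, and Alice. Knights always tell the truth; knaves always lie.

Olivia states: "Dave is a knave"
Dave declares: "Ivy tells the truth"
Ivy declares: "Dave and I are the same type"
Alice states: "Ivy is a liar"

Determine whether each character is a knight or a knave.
Olivia is a knave.
Dave is a knight.
Ivy is a knight.
Alice is a knave.

Verification:
- Olivia (knave) says "Dave is a knave" - this is FALSE (a lie) because Dave is a knight.
- Dave (knight) says "Ivy tells the truth" - this is TRUE because Ivy is a knight.
- Ivy (knight) says "Dave and I are the same type" - this is TRUE because Ivy is a knight and Dave is a knight.
- Alice (knave) says "Ivy is a liar" - this is FALSE (a lie) because Ivy is a knight.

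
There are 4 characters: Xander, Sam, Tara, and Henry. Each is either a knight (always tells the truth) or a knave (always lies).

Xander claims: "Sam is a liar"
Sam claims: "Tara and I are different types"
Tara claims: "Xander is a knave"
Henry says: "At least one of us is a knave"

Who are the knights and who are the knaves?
Xander is a knight.
Sam is a knave.
Tara is a knave.
Henry is a knight.

Verification:
- Xander (knight) says "Sam is a liar" - this is TRUE because Sam is a knave.
- Sam (knave) says "Tara and I are different types" - this is FALSE (a lie) because Sam is a knave and Tara is a knave.
- Tara (knave) says "Xander is a knave" - this is FALSE (a lie) because Xander is a knight.
- Henry (knight) says "At least one of us is a knave" - this is TRUE because Sam and Tara are knaves.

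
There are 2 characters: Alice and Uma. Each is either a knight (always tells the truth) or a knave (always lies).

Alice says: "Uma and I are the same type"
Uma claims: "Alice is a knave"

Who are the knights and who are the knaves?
Alice is a knave.
Uma is a knight.

Verification:
- Alice (knave) says "Uma and I are the same type" - this is FALSE (a lie) because Alice is a knave and Uma is a knight.
- Uma (knight) says "Alice is a knave" - this is TRUE because Alice is a knave.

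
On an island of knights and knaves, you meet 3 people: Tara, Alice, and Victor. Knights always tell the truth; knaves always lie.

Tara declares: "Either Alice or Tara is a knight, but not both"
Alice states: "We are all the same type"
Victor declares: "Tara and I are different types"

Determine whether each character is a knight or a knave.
Tara is a knave.
Alice is a knave.
Victor is a knight.

Verification:
- Tara (knave) says "Either Alice or Tara is a knight, but not both" - this is FALSE (a lie) because Alice is a knave and Tara is a knave.
- Alice (knave) says "We are all the same type" - this is FALSE (a lie) because Victor is a knight and Tara and Alice are knaves.
- Victor (knight) says "Tara and I are different types" - this is TRUE because Victor is a knight and Tara is a knave.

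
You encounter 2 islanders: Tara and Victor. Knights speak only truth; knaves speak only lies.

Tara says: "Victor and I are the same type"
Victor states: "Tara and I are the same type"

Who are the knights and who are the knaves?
Tara is a knight.
Victor is a knight.

Verification:
- Tara (knight) says "Victor and I are the same type" - this is TRUE because Tara is a knight and Victor is a knight.
- Victor (knight) says "Tara and I are the same type" - this is TRUE because Victor is a knight and Tara is a knight.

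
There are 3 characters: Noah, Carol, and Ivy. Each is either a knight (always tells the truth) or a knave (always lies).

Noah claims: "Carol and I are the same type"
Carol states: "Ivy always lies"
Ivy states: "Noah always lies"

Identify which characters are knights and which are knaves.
Noah is a knight.
Carol is a knight.
Ivy is a knave.

Verification:
- Noah (knight) says "Carol and I are the same type" - this is TRUE because Noah is a knight and Carol is a knight.
- Carol (knight) says "Ivy always lies" - this is TRUE because Ivy is a knave.
- Ivy (knave) says "Noah always lies" - this is FALSE (a lie) because Noah is a knight.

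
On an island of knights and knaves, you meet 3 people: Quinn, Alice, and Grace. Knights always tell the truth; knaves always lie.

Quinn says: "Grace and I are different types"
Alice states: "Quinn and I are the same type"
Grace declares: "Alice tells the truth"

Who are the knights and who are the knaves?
Quinn is a knight.
Alice is a knave.
Grace is a knave.

Verification:
- Quinn (knight) says "Grace and I are different types" - this is TRUE because Quinn is a knight and Grace is a knave.
- Alice (knave) says "Quinn and I are the same type" - this is FALSE (a lie) because Alice is a knave and Quinn is a knight.
- Grace (knave) says "Alice tells the truth" - this is FALSE (a lie) because Alice is a knave.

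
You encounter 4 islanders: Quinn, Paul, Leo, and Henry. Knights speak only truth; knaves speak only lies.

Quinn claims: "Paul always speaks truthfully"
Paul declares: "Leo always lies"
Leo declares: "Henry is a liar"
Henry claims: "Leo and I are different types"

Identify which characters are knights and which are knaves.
Quinn is a knight.
Paul is a knight.
Leo is a knave.
Henry is a knight.

Verification:
- Quinn (knight) says "Paul always speaks truthfully" - this is TRUE because Paul is a knight.
- Paul (knight) says "Leo always lies" - this is TRUE because Leo is a knave.
- Leo (knave) says "Henry is a liar" - this is FALSE (a lie) because Henry is a knight.
- Henry (knight) says "Leo and I are different types" - this is TRUE because Henry is a knight and Leo is a knave.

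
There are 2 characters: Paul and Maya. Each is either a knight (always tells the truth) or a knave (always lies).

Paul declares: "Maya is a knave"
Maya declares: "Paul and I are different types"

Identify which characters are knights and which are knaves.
Paul is a knave.
Maya is a knight.

Verification:
- Paul (knave) says "Maya is a knave" - this is FALSE (a lie) because Maya is a knight.
- Maya (knight) says "Paul and I are different types" - this is TRUE because Maya is a knight and Paul is a knave.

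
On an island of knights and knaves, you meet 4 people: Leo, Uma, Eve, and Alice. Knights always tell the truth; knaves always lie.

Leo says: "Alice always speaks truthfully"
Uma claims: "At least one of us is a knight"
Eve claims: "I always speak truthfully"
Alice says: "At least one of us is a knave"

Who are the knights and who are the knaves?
Leo is a knight.
Uma is a knight.
Eve is a knave.
Alice is a knight.

Verification:
- Leo (knight) says "Alice always speaks truthfully" - this is TRUE because Alice is a knight.
- Uma (knight) says "At least one of us is a knight" - this is TRUE because Leo, Uma, and Alice are knights.
- Eve (knave) says "I always speak truthfully" - this is FALSE (a lie) because Eve is a knave.
- Alice (knight) says "At least one of us is a knave" - this is TRUE because Eve is a knave.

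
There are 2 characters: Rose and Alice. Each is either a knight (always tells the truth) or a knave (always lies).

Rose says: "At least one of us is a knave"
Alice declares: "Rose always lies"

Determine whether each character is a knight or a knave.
Rose is a knight.
Alice is a knave.

Verification:
- Rose (knight) says "At least one of us is a knave" - this is TRUE because Alice is a knave.
- Alice (knave) says "Rose always lies" - this is FALSE (a lie) because Rose is a knight.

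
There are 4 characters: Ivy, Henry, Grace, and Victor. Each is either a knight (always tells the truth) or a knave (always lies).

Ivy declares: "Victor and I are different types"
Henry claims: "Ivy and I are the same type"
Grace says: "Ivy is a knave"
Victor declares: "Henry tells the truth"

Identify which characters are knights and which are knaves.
Ivy is a knight.
Henry is a knave.
Grace is a knave.
Victor is a knave.

Verification:
- Ivy (knight) says "Victor and I are different types" - this is TRUE because Ivy is a knight and Victor is a knave.
- Henry (knave) says "Ivy and I are the same type" - this is FALSE (a lie) because Henry is a knave and Ivy is a knight.
- Grace (knave) says "Ivy is a knave" - this is FALSE (a lie) because Ivy is a knight.
- Victor (knave) says "Henry tells the truth" - this is FALSE (a lie) because Henry is a knave.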